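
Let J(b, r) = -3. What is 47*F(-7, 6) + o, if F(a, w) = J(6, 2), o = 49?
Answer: -92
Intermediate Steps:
F(a, w) = -3
47*F(-7, 6) + o = 47*(-3) + 49 = -141 + 49 = -92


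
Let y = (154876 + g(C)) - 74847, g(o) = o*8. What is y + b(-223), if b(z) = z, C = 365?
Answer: 82726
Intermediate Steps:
g(o) = 8*o
y = 82949 (y = (154876 + 8*365) - 74847 = (154876 + 2920) - 74847 = 157796 - 74847 = 82949)
y + b(-223) = 82949 - 223 = 82726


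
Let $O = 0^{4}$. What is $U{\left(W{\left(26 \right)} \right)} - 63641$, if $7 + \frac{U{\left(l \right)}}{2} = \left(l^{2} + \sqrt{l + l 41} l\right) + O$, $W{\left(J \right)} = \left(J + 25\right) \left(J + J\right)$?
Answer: $14002553 + 31824 \sqrt{3094} \approx 1.5773 \cdot 10^{7}$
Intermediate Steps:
$O = 0$
$W{\left(J \right)} = 2 J \left(25 + J\right)$ ($W{\left(J \right)} = \left(25 + J\right) 2 J = 2 J \left(25 + J\right)$)
$U{\left(l \right)} = -14 + 2 l^{2} + 2 \sqrt{42} l^{\frac{3}{2}}$ ($U{\left(l \right)} = -14 + 2 \left(\left(l^{2} + \sqrt{l + l 41} l\right) + 0\right) = -14 + 2 \left(\left(l^{2} + \sqrt{l + 41 l} l\right) + 0\right) = -14 + 2 \left(\left(l^{2} + \sqrt{42 l} l\right) + 0\right) = -14 + 2 \left(\left(l^{2} + \sqrt{42} \sqrt{l} l\right) + 0\right) = -14 + 2 \left(\left(l^{2} + \sqrt{42} l^{\frac{3}{2}}\right) + 0\right) = -14 + 2 \left(l^{2} + \sqrt{42} l^{\frac{3}{2}}\right) = -14 + \left(2 l^{2} + 2 \sqrt{42} l^{\frac{3}{2}}\right) = -14 + 2 l^{2} + 2 \sqrt{42} l^{\frac{3}{2}}$)
$U{\left(W{\left(26 \right)} \right)} - 63641 = \left(-14 + 2 \left(2 \cdot 26 \left(25 + 26\right)\right)^{2} + 2 \sqrt{42} \left(2 \cdot 26 \left(25 + 26\right)\right)^{\frac{3}{2}}\right) - 63641 = \left(-14 + 2 \left(2 \cdot 26 \cdot 51\right)^{2} + 2 \sqrt{42} \left(2 \cdot 26 \cdot 51\right)^{\frac{3}{2}}\right) - 63641 = \left(-14 + 2 \cdot 2652^{2} + 2 \sqrt{42} \cdot 2652^{\frac{3}{2}}\right) - 63641 = \left(-14 + 2 \cdot 7033104 + 2 \sqrt{42} \cdot 5304 \sqrt{663}\right) - 63641 = \left(-14 + 14066208 + 31824 \sqrt{3094}\right) - 63641 = \left(14066194 + 31824 \sqrt{3094}\right) - 63641 = 14002553 + 31824 \sqrt{3094}$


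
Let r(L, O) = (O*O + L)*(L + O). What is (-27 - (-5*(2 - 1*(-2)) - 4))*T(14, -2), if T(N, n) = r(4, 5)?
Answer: -783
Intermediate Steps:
r(L, O) = (L + O)*(L + O²) (r(L, O) = (O² + L)*(L + O) = (L + O²)*(L + O) = (L + O)*(L + O²))
T(N, n) = 261 (T(N, n) = 4² + 5³ + 4*5 + 4*5² = 16 + 125 + 20 + 4*25 = 16 + 125 + 20 + 100 = 261)
(-27 - (-5*(2 - 1*(-2)) - 4))*T(14, -2) = (-27 - (-5*(2 - 1*(-2)) - 4))*261 = (-27 - (-5*(2 + 2) - 4))*261 = (-27 - (-5*4 - 4))*261 = (-27 - (-20 - 4))*261 = (-27 - 1*(-24))*261 = (-27 + 24)*261 = -3*261 = -783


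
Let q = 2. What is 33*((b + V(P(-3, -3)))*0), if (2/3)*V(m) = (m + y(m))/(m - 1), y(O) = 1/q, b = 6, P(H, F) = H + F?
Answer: 0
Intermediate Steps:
P(H, F) = F + H
y(O) = ½ (y(O) = 1/2 = ½)
V(m) = 3*(½ + m)/(2*(-1 + m)) (V(m) = 3*((m + ½)/(m - 1))/2 = 3*((½ + m)/(-1 + m))/2 = 3*(½ + m)/(2*(-1 + m)))
33*((b + V(P(-3, -3)))*0) = 33*((6 + 3*(1 + 2*(-3 - 3))/(4*(-1 + (-3 - 3))))*0) = 33*((6 + 3*(1 + 2*(-6))/(4*(-1 - 6)))*0) = 33*((6 + (¾)*(1 - 12)/(-7))*0) = 33*((6 + (¾)*(-⅐)*(-11))*0) = 33*((6 + 33/28)*0) = 33*((201/28)*0) = 33*0 = 0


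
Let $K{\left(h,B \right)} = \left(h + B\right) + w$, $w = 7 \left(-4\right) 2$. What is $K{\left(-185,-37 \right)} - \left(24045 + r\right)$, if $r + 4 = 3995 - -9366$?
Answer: $-37680$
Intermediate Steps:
$w = -56$ ($w = \left(-28\right) 2 = -56$)
$r = 13357$ ($r = -4 + \left(3995 - -9366\right) = -4 + \left(3995 + 9366\right) = -4 + 13361 = 13357$)
$K{\left(h,B \right)} = -56 + B + h$ ($K{\left(h,B \right)} = \left(h + B\right) - 56 = \left(B + h\right) - 56 = -56 + B + h$)
$K{\left(-185,-37 \right)} - \left(24045 + r\right) = \left(-56 - 37 - 185\right) - 37402 = -278 - 37402 = -37680$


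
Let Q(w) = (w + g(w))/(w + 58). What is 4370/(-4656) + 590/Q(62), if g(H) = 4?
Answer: 27446365/25608 ≈ 1071.8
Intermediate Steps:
Q(w) = (4 + w)/(58 + w) (Q(w) = (w + 4)/(w + 58) = (4 + w)/(58 + w))
4370/(-4656) + 590/Q(62) = 4370/(-4656) + 590/(((4 + 62)/(58 + 62))) = 4370*(-1/4656) + 590/((66/120)) = -2185/2328 + 590/(((1/120)*66)) = -2185/2328 + 590/(11/20) = -2185/2328 + 590*(20/11) = -2185/2328 + 11800/11 = 27446365/25608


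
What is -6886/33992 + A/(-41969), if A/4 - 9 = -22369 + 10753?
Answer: 644591021/713305124 ≈ 0.90367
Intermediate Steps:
A = -46428 (A = 36 + 4*(-22369 + 10753) = 36 + 4*(-11616) = 36 - 46464 = -46428)
-6886/33992 + A/(-41969) = -6886/33992 - 46428/(-41969) = -6886*1/33992 - 46428*(-1/41969) = -3443/16996 + 46428/41969 = 644591021/713305124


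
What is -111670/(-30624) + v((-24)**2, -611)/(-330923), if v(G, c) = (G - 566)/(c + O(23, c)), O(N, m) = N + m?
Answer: 2014002355765/552313134384 ≈ 3.6465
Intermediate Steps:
v(G, c) = (-566 + G)/(23 + 2*c) (v(G, c) = (G - 566)/(c + (23 + c)) = (-566 + G)/(23 + 2*c))
-111670/(-30624) + v((-24)**2, -611)/(-330923) = -111670/(-30624) + ((-566 + (-24)**2)/(23 + 2*(-611)))/(-330923) = -111670*(-1/30624) + ((-566 + 576)/(23 - 1222))*(-1/330923) = 55835/15312 + (10/(-1199))*(-1/330923) = 55835/15312 - 1/1199*10*(-1/330923) = 55835/15312 - 10/1199*(-1/330923) = 55835/15312 + 10/396776677 = 2014002355765/552313134384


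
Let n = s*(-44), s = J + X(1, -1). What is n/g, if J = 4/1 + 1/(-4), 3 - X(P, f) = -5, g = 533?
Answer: -517/533 ≈ -0.96998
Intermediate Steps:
X(P, f) = 8 (X(P, f) = 3 - 1*(-5) = 3 + 5 = 8)
J = 15/4 (J = 4*1 + 1*(-¼) = 4 - ¼ = 15/4 ≈ 3.7500)
s = 47/4 (s = 15/4 + 8 = 47/4 ≈ 11.750)
n = -517 (n = (47/4)*(-44) = -517)
n/g = -517/533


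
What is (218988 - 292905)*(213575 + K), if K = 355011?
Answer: -42028171362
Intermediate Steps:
(218988 - 292905)*(213575 + K) = (218988 - 292905)*(213575 + 355011) = -73917*568586 = -42028171362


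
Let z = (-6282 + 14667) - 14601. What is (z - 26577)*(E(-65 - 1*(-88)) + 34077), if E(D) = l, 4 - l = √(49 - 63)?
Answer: -1117618233 + 32793*I*√14 ≈ -1.1176e+9 + 1.227e+5*I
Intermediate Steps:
l = 4 - I*√14 (l = 4 - √(49 - 63) = 4 - √(-14) = 4 - I*√14 ≈ 4.0 - 3.7417*I)
E(D) = 4 - I*√14
z = -6216 (z = 8385 - 14601 = -6216)
(z - 26577)*(E(-65 - 1*(-88)) + 34077) = (-6216 - 26577)*((4 - I*√14) + 34077) = -32793*(34081 - I*√14) = -1117618233 + 32793*I*√14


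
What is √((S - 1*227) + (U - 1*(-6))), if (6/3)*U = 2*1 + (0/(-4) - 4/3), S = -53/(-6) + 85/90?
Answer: I*√1898/3 ≈ 14.522*I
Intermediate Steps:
S = 88/9 (S = -53*(-⅙) + 85*(1/90) = 53/6 + 17/18 = 88/9 ≈ 9.7778)
U = ⅓ (U = (2*1 + (0/(-4) - 4/3))/2 = (2 + (0*(-¼) - 4*⅓))/2 = (2 + (0 - 4/3))/2 = (2 - 4/3)/2 = (½)*(⅔) = ⅓ ≈ 0.33333)
√((S - 1*227) + (U - 1*(-6))) = √((88/9 - 1*227) + (⅓ - 1*(-6))) = √((88/9 - 227) + (⅓ + 6)) = √(-1955/9 + 19/3) = √(-1898/9) = I*√1898/3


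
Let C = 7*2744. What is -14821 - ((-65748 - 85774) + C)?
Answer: 117493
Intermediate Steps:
C = 19208
-14821 - ((-65748 - 85774) + C) = -14821 - ((-65748 - 85774) + 19208) = -14821 - (-151522 + 19208) = -14821 - 1*(-132314) = -14821 + 132314 = 117493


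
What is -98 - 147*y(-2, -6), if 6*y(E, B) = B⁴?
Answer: -31850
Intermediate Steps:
y(E, B) = B⁴/6
-98 - 147*y(-2, -6) = -98 - 49*(-6)⁴/2 = -98 - 49*1296/2 = -98 - 147*216 = -98 - 31752 = -31850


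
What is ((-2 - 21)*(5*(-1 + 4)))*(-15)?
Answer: 5175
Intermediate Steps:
((-2 - 21)*(5*(-1 + 4)))*(-15) = -115*3*(-15) = -23*15*(-15) = -345*(-15) = 5175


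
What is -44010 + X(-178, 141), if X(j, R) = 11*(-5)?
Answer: -44065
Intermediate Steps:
X(j, R) = -55
-44010 + X(-178, 141) = -44010 - 55 = -44065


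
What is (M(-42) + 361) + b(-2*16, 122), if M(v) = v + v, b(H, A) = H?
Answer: 245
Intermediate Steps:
M(v) = 2*v
(M(-42) + 361) + b(-2*16, 122) = (2*(-42) + 361) - 2*16 = (-84 + 361) - 32 = 277 - 32 = 245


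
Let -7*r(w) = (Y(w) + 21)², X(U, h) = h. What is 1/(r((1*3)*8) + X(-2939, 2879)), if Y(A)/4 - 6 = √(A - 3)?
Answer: 1946/4903651 + 315*√21/39229208 ≈ 0.00043364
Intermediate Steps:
Y(A) = 24 + 4*√(-3 + A) (Y(A) = 24 + 4*√(A - 3) = 24 + 4*√(-3 + A))
r(w) = -(45 + 4*√(-3 + w))²/7 (r(w) = -((24 + 4*√(-3 + w)) + 21)²/7 = -(45 + 4*√(-3 + w))²/7)
1/(r((1*3)*8) + X(-2939, 2879)) = 1/(-(45 + 4*√(-3 + (1*3)*8))²/7 + 2879) = 1/(-(45 + 4*√(-3 + 3*8))²/7 + 2879) = 1/(-(45 + 4*√(-3 + 24))²/7 + 2879) = 1/(-(45 + 4*√21)²/7 + 2879) = 1/(2879 - (45 + 4*√21)²/7)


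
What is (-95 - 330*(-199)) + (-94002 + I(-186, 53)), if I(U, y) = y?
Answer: -28374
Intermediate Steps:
(-95 - 330*(-199)) + (-94002 + I(-186, 53)) = (-95 - 330*(-199)) + (-94002 + 53) = (-95 + 65670) - 93949 = 65575 - 93949 = -28374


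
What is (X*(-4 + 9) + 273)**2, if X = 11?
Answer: 107584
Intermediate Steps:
(X*(-4 + 9) + 273)**2 = (11*(-4 + 9) + 273)**2 = (11*5 + 273)**2 = (55 + 273)**2 = 328**2 = 107584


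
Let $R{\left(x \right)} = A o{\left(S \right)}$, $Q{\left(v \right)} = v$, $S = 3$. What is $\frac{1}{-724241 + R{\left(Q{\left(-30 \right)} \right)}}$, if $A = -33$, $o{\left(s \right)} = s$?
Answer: $- \frac{1}{724340} \approx -1.3806 \cdot 10^{-6}$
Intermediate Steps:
$R{\left(x \right)} = -99$ ($R{\left(x \right)} = \left(-33\right) 3 = -99$)
$\frac{1}{-724241 + R{\left(Q{\left(-30 \right)} \right)}} = \frac{1}{-724241 - 99} = \frac{1}{-724340} = - \frac{1}{724340}$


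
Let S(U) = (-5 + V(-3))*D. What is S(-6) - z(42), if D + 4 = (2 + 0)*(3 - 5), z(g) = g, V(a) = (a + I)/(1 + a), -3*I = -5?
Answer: -22/3 ≈ -7.3333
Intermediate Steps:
I = 5/3 (I = -1/3*(-5) = 5/3 ≈ 1.6667)
V(a) = (5/3 + a)/(1 + a) (V(a) = (a + 5/3)/(1 + a) = (5/3 + a)/(1 + a))
D = -8 (D = -4 + (2 + 0)*(3 - 5) = -4 + 2*(-2) = -4 - 4 = -8)
S(U) = 104/3 (S(U) = (-5 + (5/3 - 3)/(1 - 3))*(-8) = (-5 - 4/3/(-2))*(-8) = (-5 - 1/2*(-4/3))*(-8) = (-5 + 2/3)*(-8) = -13/3*(-8) = 104/3)
S(-6) - z(42) = 104/3 - 1*42 = 104/3 - 42 = -22/3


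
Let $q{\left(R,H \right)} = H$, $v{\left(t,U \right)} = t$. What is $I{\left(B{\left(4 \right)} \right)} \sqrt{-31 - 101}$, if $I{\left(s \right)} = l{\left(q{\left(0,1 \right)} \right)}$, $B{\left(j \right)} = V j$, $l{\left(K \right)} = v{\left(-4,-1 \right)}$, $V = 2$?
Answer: $- 8 i \sqrt{33} \approx - 45.956 i$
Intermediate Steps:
$l{\left(K \right)} = -4$
$B{\left(j \right)} = 2 j$
$I{\left(s \right)} = -4$
$I{\left(B{\left(4 \right)} \right)} \sqrt{-31 - 101} = - 4 \sqrt{-31 - 101} = - 4 \sqrt{-132} = - 4 \cdot 2 i \sqrt{33} = - 8 i \sqrt{33}$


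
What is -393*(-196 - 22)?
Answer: 85674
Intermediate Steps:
-393*(-196 - 22) = -393*(-218) = 85674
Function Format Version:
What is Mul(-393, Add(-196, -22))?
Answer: 85674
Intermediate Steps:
Mul(-393, Add(-196, -22)) = Mul(-393, -218) = 85674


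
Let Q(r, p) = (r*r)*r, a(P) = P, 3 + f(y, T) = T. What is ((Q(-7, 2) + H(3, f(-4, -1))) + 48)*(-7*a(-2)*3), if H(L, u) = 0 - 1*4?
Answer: -12558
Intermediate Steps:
f(y, T) = -3 + T
Q(r, p) = r³ (Q(r, p) = r²*r = r³)
H(L, u) = -4 (H(L, u) = 0 - 4 = -4)
((Q(-7, 2) + H(3, f(-4, -1))) + 48)*(-7*a(-2)*3) = (((-7)³ - 4) + 48)*(-7*(-2)*3) = ((-343 - 4) + 48)*(14*3) = (-347 + 48)*42 = -299*42 = -12558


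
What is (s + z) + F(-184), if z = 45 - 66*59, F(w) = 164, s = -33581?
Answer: -37266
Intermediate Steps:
z = -3849 (z = 45 - 3894 = -3849)
(s + z) + F(-184) = (-33581 - 3849) + 164 = -37430 + 164 = -37266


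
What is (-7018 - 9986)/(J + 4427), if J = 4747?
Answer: -2834/1529 ≈ -1.8535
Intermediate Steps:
(-7018 - 9986)/(J + 4427) = (-7018 - 9986)/(4747 + 4427) = -17004/9174 = -17004*1/9174 = -2834/1529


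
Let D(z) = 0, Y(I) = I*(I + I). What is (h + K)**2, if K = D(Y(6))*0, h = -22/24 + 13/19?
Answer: 2809/51984 ≈ 0.054036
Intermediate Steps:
Y(I) = 2*I**2 (Y(I) = I*(2*I) = 2*I**2)
h = -53/228 (h = -22*1/24 + 13*(1/19) = -11/12 + 13/19 = -53/228 ≈ -0.23246)
K = 0 (K = 0*0 = 0)
(h + K)**2 = (-53/228 + 0)**2 = (-53/228)**2 = 2809/51984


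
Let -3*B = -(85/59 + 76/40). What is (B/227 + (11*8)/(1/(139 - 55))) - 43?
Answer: 984252227/133930 ≈ 7349.0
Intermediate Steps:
B = 657/590 (B = -(-1)*(85/59 + 76/40)/3 = -(-1)*(85*(1/59) + 76*(1/40))/3 = -(-1)*(85/59 + 19/10)/3 = -(-1)*1971/(3*590) = -⅓*(-1971/590) = 657/590 ≈ 1.1136)
(B/227 + (11*8)/(1/(139 - 55))) - 43 = ((657/590)/227 + (11*8)/(1/(139 - 55))) - 43 = ((657/590)*(1/227) + 88/(1/84)) - 43 = (657/133930 + 88/(1/84)) - 43 = (657/133930 + 88*84) - 43 = (657/133930 + 7392) - 43 = 990011217/133930 - 43 = 984252227/133930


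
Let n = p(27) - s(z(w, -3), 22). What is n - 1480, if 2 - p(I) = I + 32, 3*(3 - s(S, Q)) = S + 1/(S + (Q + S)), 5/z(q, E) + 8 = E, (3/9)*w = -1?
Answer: -11791279/7656 ≈ -1540.1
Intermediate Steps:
w = -3 (w = 3*(-1) = -3)
z(q, E) = 5/(-8 + E)
s(S, Q) = 3 - S/3 - 1/(3*(Q + 2*S)) (s(S, Q) = 3 - (S + 1/(S + (Q + S)))/3 = 3 - (S + 1/(Q + 2*S))/3 = 3 + (-S/3 - 1/(3*(Q + 2*S))) = 3 - S/3 - 1/(3*(Q + 2*S)))
p(I) = -30 - I (p(I) = 2 - (I + 32) = 2 - (32 + I) = 2 + (-32 - I) = -30 - I)
n = -460399/7656 (n = (-30 - 1*27) - (-1 - 2*25/(-8 - 3)² + 9*22 + 18*(5/(-8 - 3)) - 1*22*5/(-8 - 3))/(3*(22 + 2*(5/(-8 - 3)))) = (-30 - 27) - (-1 - 2*(5/(-11))² + 198 + 18*(5/(-11)) - 1*22*5/(-11))/(3*(22 + 2*(5/(-11)))) = -57 - (-1 - 2*(5*(-1/11))² + 198 + 18*(5*(-1/11)) - 1*22*5*(-1/11))/(3*(22 + 2*(5*(-1/11)))) = -57 - (-1 - 2*(-5/11)² + 198 + 18*(-5/11) - 1*22*(-5/11))/(3*(22 + 2*(-5/11))) = -57 - (-1 - 2*25/121 + 198 - 90/11 + 10)/(3*(22 - 10/11)) = -57 - (-1 - 50/121 + 198 - 90/11 + 10)/(3*232/11) = -57 - 11*24007/(3*232*121) = -57 - 1*24007/7656 = -57 - 24007/7656 = -460399/7656 ≈ -60.136)
n - 1480 = -460399/7656 - 1480 = -11791279/7656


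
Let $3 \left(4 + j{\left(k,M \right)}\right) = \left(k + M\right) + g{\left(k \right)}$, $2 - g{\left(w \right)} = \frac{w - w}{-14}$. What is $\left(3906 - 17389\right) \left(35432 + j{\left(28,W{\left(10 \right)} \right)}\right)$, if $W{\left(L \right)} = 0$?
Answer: $-477810554$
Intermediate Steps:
$g{\left(w \right)} = 2$ ($g{\left(w \right)} = 2 - \frac{w - w}{-14} = 2 - 0 \left(- \frac{1}{14}\right) = 2 - 0 = 2 + 0 = 2$)
$j{\left(k,M \right)} = - \frac{10}{3} + \frac{M}{3} + \frac{k}{3}$ ($j{\left(k,M \right)} = -4 + \frac{\left(k + M\right) + 2}{3} = -4 + \frac{\left(M + k\right) + 2}{3} = -4 + \frac{2 + M + k}{3} = -4 + \left(\frac{2}{3} + \frac{M}{3} + \frac{k}{3}\right) = - \frac{10}{3} + \frac{M}{3} + \frac{k}{3}$)
$\left(3906 - 17389\right) \left(35432 + j{\left(28,W{\left(10 \right)} \right)}\right) = \left(3906 - 17389\right) \left(35432 + \left(- \frac{10}{3} + \frac{1}{3} \cdot 0 + \frac{1}{3} \cdot 28\right)\right) = - 13483 \left(35432 + \left(- \frac{10}{3} + 0 + \frac{28}{3}\right)\right) = - 13483 \left(35432 + 6\right) = \left(-13483\right) 35438 = -477810554$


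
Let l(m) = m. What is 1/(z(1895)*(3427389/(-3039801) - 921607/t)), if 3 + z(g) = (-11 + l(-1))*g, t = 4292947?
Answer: 4349901527849/132781982239577790 ≈ 3.2760e-5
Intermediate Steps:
z(g) = -3 - 12*g (z(g) = -3 + (-11 - 1)*g = -3 - 12*g)
1/(z(1895)*(3427389/(-3039801) - 921607/t)) = 1/((-3 - 12*1895)*(3427389/(-3039801) - 921607/4292947)) = 1/((-3 - 22740)*(3427389*(-1/3039801) - 921607*1/4292947)) = 1/((-22743)*(-1142463/1013267 - 921607/4292947)) = -1/(22743*(-5838367068530/4349901527849)) = -1/22743*(-4349901527849/5838367068530) = 4349901527849/132781982239577790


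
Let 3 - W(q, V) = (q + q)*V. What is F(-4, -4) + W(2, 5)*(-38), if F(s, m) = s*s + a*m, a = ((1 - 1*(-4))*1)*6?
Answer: 542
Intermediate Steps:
a = 30 (a = ((1 + 4)*1)*6 = (5*1)*6 = 5*6 = 30)
W(q, V) = 3 - 2*V*q (W(q, V) = 3 - (q + q)*V = 3 - 2*q*V = 3 - 2*V*q)
F(s, m) = s² + 30*m (F(s, m) = s*s + 30*m = s² + 30*m)
F(-4, -4) + W(2, 5)*(-38) = ((-4)² + 30*(-4)) + (3 - 2*5*2)*(-38) = (16 - 120) + (3 - 20)*(-38) = -104 - 17*(-38) = -104 + 646 = 542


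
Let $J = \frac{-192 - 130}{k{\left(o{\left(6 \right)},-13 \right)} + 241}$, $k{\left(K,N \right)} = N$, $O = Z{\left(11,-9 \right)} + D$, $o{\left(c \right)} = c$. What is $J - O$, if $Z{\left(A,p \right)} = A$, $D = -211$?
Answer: $\frac{22639}{114} \approx 198.59$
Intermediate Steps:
$O = -200$ ($O = 11 - 211 = -200$)
$J = - \frac{161}{114}$ ($J = \frac{-192 - 130}{-13 + 241} = - \frac{322}{228} = \left(-322\right) \frac{1}{228} = - \frac{161}{114} \approx -1.4123$)
$J - O = - \frac{161}{114} - -200 = - \frac{161}{114} + 200 = \frac{22639}{114}$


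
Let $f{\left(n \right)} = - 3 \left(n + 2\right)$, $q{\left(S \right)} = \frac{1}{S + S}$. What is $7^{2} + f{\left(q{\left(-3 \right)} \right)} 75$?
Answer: $- \frac{727}{2} \approx -363.5$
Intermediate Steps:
$q{\left(S \right)} = \frac{1}{2 S}$
$f{\left(n \right)} = -6 - 3 n$ ($f{\left(n \right)} = - 3 \left(2 + n\right) = -6 - 3 n$)
$7^{2} + f{\left(q{\left(-3 \right)} \right)} 75 = 7^{2} + \left(-6 - 3 \frac{1}{2 \left(-3\right)}\right) 75 = 49 + \left(-6 - 3 \cdot \frac{1}{2} \left(- \frac{1}{3}\right)\right) 75 = 49 + \left(-6 - - \frac{1}{2}\right) 75 = 49 + \left(-6 + \frac{1}{2}\right) 75 = 49 - \frac{825}{2} = - \frac{727}{2}$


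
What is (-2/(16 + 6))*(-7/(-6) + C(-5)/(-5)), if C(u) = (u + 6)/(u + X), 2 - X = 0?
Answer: -37/330 ≈ -0.11212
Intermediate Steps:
X = 2 (X = 2 - 1*0 = 2 + 0 = 2)
C(u) = (6 + u)/(2 + u) (C(u) = (u + 6)/(u + 2) = (6 + u)/(2 + u))
(-2/(16 + 6))*(-7/(-6) + C(-5)/(-5)) = (-2/(16 + 6))*(-7/(-6) + ((6 - 5)/(2 - 5))/(-5)) = (-2/22)*(-7*(-⅙) + (1/(-3))*(-⅕)) = (-2*1/22)*(7/6 - ⅓*1*(-⅕)) = -(7/6 - ⅓*(-⅕))/11 = -(7/6 + 1/15)/11 = -1/11*37/30 = -37/330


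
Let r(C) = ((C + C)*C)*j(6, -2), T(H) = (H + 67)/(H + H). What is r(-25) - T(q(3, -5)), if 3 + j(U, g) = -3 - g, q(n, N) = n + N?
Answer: -19935/4 ≈ -4983.8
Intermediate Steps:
q(n, N) = N + n
j(U, g) = -6 - g (j(U, g) = -3 + (-3 - g) = -6 - g)
T(H) = (67 + H)/(2*H) (T(H) = (67 + H)/((2*H)) = (67 + H)*(1/(2*H)) = (67 + H)/(2*H))
r(C) = -8*C**2 (r(C) = ((C + C)*C)*(-6 - 1*(-2)) = ((2*C)*C)*(-6 + 2) = (2*C**2)*(-4) = -8*C**2)
r(-25) - T(q(3, -5)) = -8*(-25)**2 - (67 + (-5 + 3))/(2*(-5 + 3)) = -8*625 - (67 - 2)/(2*(-2)) = -5000 - (-1)*65/(2*2) = -5000 - 1*(-65/4) = -5000 + 65/4 = -19935/4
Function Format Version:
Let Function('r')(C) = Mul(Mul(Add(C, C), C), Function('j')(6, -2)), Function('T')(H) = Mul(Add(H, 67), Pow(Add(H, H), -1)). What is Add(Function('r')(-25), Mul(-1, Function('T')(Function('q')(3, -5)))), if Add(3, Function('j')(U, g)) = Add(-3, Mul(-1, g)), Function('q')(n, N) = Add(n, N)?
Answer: Rational(-19935, 4) ≈ -4983.8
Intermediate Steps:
Function('q')(n, N) = Add(N, n)
Function('j')(U, g) = Add(-6, Mul(-1, g)) (Function('j')(U, g) = Add(-3, Add(-3, Mul(-1, g))) = Add(-6, Mul(-1, g)))
Function('T')(H) = Mul(Rational(1, 2), Pow(H, -1), Add(67, H)) (Function('T')(H) = Mul(Add(67, H), Pow(Mul(2, H), -1)) = Mul(Add(67, H), Mul(Rational(1, 2), Pow(H, -1))) = Mul(Rational(1, 2), Pow(H, -1), Add(67, H)))
Function('r')(C) = Mul(-8, Pow(C, 2)) (Function('r')(C) = Mul(Mul(Add(C, C), C), Add(-6, Mul(-1, -2))) = Mul(Mul(Mul(2, C), C), Add(-6, 2)) = Mul(Mul(2, Pow(C, 2)), -4) = Mul(-8, Pow(C, 2)))
Add(Function('r')(-25), Mul(-1, Function('T')(Function('q')(3, -5)))) = Add(Mul(-8, Pow(-25, 2)), Mul(-1, Mul(Rational(1, 2), Pow(Add(-5, 3), -1), Add(67, Add(-5, 3))))) = Add(Mul(-8, 625), Mul(-1, Mul(Rational(1, 2), Pow(-2, -1), Add(67, -2)))) = Add(-5000, Mul(-1, Mul(Rational(1, 2), Rational(-1, 2), 65))) = Add(-5000, Mul(-1, Rational(-65, 4))) = Add(-5000, Rational(65, 4)) = Rational(-19935, 4)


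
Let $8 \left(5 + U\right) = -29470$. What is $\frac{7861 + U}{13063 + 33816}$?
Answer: $\frac{16689}{187516} \approx 0.089$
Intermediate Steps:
$U = - \frac{14755}{4}$ ($U = -5 + \frac{1}{8} \left(-29470\right) = -5 - \frac{14735}{4} = - \frac{14755}{4} \approx -3688.8$)
$\frac{7861 + U}{13063 + 33816} = \frac{7861 - \frac{14755}{4}}{13063 + 33816} = \frac{16689}{4 \cdot 46879} = \frac{16689}{4} \cdot \frac{1}{46879} = \frac{16689}{187516}$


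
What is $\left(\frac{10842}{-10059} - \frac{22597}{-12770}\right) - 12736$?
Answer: $- \frac{545298011199}{42817810} \approx -12735.0$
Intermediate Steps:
$\left(\frac{10842}{-10059} - \frac{22597}{-12770}\right) - 12736 = \left(10842 \left(- \frac{1}{10059}\right) - - \frac{22597}{12770}\right) - 12736 = \left(- \frac{3614}{3353} + \frac{22597}{12770}\right) - 12736 = \frac{29616961}{42817810} - 12736 = - \frac{545298011199}{42817810}$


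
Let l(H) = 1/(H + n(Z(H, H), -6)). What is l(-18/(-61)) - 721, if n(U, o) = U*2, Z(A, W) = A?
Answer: -38873/54 ≈ -719.87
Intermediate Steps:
n(U, o) = 2*U
l(H) = 1/(3*H) (l(H) = 1/(H + 2*H) = 1/(3*H))
l(-18/(-61)) - 721 = 1/(3*((-18/(-61)))) - 721 = 1/(3*((-18*(-1/61)))) - 721 = 1/(3*(18/61)) - 721 = (⅓)*(61/18) - 721 = 61/54 - 721 = -38873/54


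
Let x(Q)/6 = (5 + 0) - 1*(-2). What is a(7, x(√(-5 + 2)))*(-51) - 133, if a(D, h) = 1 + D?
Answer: -541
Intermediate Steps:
x(Q) = 42 (x(Q) = 6*((5 + 0) - 1*(-2)) = 6*(5 + 2) = 6*7 = 42)
a(7, x(√(-5 + 2)))*(-51) - 133 = (1 + 7)*(-51) - 133 = 8*(-51) - 133 = -408 - 133 = -541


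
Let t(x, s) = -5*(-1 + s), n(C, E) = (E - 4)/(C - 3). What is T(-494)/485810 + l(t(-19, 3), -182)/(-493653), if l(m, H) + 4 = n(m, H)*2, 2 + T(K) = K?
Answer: -128405144/119910781965 ≈ -0.0010708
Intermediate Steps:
T(K) = -2 + K
n(C, E) = (-4 + E)/(-3 + C)
t(x, s) = 5 - 5*s
l(m, H) = -4 + 2*(-4 + H)/(-3 + m) (l(m, H) = -4 + ((-4 + H)/(-3 + m))*2 = -4 + 2*(-4 + H)/(-3 + m))
T(-494)/485810 + l(t(-19, 3), -182)/(-493653) = (-2 - 494)/485810 + (2*(2 - 182 - 2*(5 - 5*3))/(-3 + (5 - 5*3)))/(-493653) = -496*1/485810 + (2*(2 - 182 - 2*(5 - 15))/(-3 + (5 - 15)))*(-1/493653) = -248/242905 + (2*(2 - 182 - 2*(-10))/(-3 - 10))*(-1/493653) = -248/242905 + (2*(2 - 182 + 20)/(-13))*(-1/493653) = -248/242905 + (2*(-1/13)*(-160))*(-1/493653) = -248/242905 + (320/13)*(-1/493653) = -248/242905 - 320/6417489 = -128405144/119910781965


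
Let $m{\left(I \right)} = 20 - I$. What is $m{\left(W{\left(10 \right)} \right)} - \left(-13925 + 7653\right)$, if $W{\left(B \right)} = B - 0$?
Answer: $6282$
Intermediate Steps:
$W{\left(B \right)} = B$ ($W{\left(B \right)} = B + 0 = B$)
$m{\left(W{\left(10 \right)} \right)} - \left(-13925 + 7653\right) = \left(20 - 10\right) - \left(-13925 + 7653\right) = \left(20 - 10\right) - -6272 = 10 + 6272 = 6282$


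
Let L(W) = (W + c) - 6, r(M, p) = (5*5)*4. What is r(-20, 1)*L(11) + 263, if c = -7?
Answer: 63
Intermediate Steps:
r(M, p) = 100 (r(M, p) = 25*4 = 100)
L(W) = -13 + W (L(W) = (W - 7) - 6 = (-7 + W) - 6 = -13 + W)
r(-20, 1)*L(11) + 263 = 100*(-13 + 11) + 263 = 100*(-2) + 263 = -200 + 263 = 63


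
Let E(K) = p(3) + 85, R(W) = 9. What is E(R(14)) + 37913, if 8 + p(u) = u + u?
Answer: 37996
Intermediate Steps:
p(u) = -8 + 2*u (p(u) = -8 + (u + u) = -8 + 2*u)
E(K) = 83 (E(K) = (-8 + 2*3) + 85 = (-8 + 6) + 85 = -2 + 85 = 83)
E(R(14)) + 37913 = 83 + 37913 = 37996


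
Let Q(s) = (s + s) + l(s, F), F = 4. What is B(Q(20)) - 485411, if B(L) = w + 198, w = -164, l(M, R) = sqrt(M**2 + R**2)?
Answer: -485377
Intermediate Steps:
Q(s) = sqrt(16 + s**2) + 2*s (Q(s) = (s + s) + sqrt(s**2 + 4**2) = 2*s + sqrt(s**2 + 16) = 2*s + sqrt(16 + s**2) = sqrt(16 + s**2) + 2*s)
B(L) = 34 (B(L) = -164 + 198 = 34)
B(Q(20)) - 485411 = 34 - 485411 = -485377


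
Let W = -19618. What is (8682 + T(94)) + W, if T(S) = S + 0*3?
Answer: -10842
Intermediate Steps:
T(S) = S (T(S) = S + 0 = S)
(8682 + T(94)) + W = (8682 + 94) - 19618 = 8776 - 19618 = -10842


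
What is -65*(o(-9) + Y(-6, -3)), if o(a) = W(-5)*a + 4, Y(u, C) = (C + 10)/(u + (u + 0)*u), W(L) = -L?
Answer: 15899/6 ≈ 2649.8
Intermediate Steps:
Y(u, C) = (10 + C)/(u + u²) (Y(u, C) = (10 + C)/(u + u*u) = (10 + C)/(u + u²))
o(a) = 4 + 5*a (o(a) = (-1*(-5))*a + 4 = 5*a + 4 = 4 + 5*a)
-65*(o(-9) + Y(-6, -3)) = -65*((4 + 5*(-9)) + (10 - 3)/((-6)*(1 - 6))) = -65*((4 - 45) - ⅙*7/(-5)) = -65*(-41 - ⅙*(-⅕)*7) = -65*(-41 + 7/30) = -65*(-1223/30) = 15899/6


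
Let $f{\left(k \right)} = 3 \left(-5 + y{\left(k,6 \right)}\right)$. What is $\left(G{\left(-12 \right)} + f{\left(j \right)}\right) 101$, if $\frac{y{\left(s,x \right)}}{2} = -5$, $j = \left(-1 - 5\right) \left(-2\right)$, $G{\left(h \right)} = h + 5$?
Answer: $-5252$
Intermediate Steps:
$G{\left(h \right)} = 5 + h$
$j = 12$ ($j = \left(-6\right) \left(-2\right) = 12$)
$y{\left(s,x \right)} = -10$ ($y{\left(s,x \right)} = 2 \left(-5\right) = -10$)
$f{\left(k \right)} = -45$ ($f{\left(k \right)} = 3 \left(-5 - 10\right) = 3 \left(-15\right) = -45$)
$\left(G{\left(-12 \right)} + f{\left(j \right)}\right) 101 = \left(\left(5 - 12\right) - 45\right) 101 = \left(-7 - 45\right) 101 = \left(-52\right) 101 = -5252$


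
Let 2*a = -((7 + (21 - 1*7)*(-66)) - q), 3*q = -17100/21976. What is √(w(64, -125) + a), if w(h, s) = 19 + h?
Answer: 3*√1815637891/5494 ≈ 23.267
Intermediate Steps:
q = -1425/5494 (q = (-17100/21976)/3 = (-17100*1/21976)/3 = (⅓)*(-4275/5494) = -1425/5494 ≈ -0.25937)
a = 5036573/10988 (a = (-((7 + (21 - 1*7)*(-66)) - 1*(-1425/5494)))/2 = (-((7 + (21 - 7)*(-66)) + 1425/5494))/2 = (-((7 + 14*(-66)) + 1425/5494))/2 = (-((7 - 924) + 1425/5494))/2 = (-(-917 + 1425/5494))/2 = (-1*(-5036573/5494))/2 = (½)*(5036573/5494) = 5036573/10988 ≈ 458.37)
√(w(64, -125) + a) = √((19 + 64) + 5036573/10988) = √(83 + 5036573/10988) = √(5948577/10988) = 3*√1815637891/5494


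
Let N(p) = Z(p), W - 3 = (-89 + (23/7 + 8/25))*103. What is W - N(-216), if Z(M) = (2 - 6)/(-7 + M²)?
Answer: -71779142143/8163575 ≈ -8792.6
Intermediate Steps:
W = -1538707/175 (W = 3 + (-89 + (23/7 + 8/25))*103 = 3 + (-89 + 631/175)*103 = 3 - 14944/175*103 = 3 - 1539232/175 = -1538707/175 ≈ -8792.6)
Z(M) = -4/(-7 + M²)
N(p) = -4/(-7 + p²)
W - N(-216) = -1538707/175 - (-4)/(-7 + (-216)²) = -1538707/175 - (-4)/(-7 + 46656) = -1538707/175 - (-4)/46649 = -1538707/175 - 1*(-4/46649) = -1538707/175 + 4/46649 = -71779142143/8163575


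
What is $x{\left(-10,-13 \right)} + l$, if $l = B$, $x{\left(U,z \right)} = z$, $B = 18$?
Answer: $5$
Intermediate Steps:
$l = 18$
$x{\left(-10,-13 \right)} + l = -13 + 18 = 5$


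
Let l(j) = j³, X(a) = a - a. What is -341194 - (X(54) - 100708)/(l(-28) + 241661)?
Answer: -74963291838/219709 ≈ -3.4119e+5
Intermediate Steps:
X(a) = 0
-341194 - (X(54) - 100708)/(l(-28) + 241661) = -341194 - (0 - 100708)/((-28)³ + 241661) = -341194 - (-100708)/(-21952 + 241661) = -341194 - (-100708)/219709 = -341194 - 1*(-100708/219709) = -341194 + 100708/219709 = -74963291838/219709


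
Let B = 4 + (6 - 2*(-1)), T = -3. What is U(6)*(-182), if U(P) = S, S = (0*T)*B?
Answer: 0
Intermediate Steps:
B = 12 (B = 4 + (6 + 2) = 4 + 8 = 12)
S = 0 (S = (0*(-3))*12 = 0*12 = 0)
U(P) = 0
U(6)*(-182) = 0*(-182) = 0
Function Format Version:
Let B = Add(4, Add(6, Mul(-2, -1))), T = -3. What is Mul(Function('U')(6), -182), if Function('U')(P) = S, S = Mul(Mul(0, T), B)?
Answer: 0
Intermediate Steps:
B = 12 (B = Add(4, Add(6, 2)) = Add(4, 8) = 12)
S = 0 (S = Mul(Mul(0, -3), 12) = Mul(0, 12) = 0)
Function('U')(P) = 0
Mul(Function('U')(6), -182) = Mul(0, -182) = 0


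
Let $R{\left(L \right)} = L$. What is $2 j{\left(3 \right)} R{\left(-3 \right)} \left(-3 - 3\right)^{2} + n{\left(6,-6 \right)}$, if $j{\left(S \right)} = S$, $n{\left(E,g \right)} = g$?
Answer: $-654$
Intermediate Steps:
$2 j{\left(3 \right)} R{\left(-3 \right)} \left(-3 - 3\right)^{2} + n{\left(6,-6 \right)} = 2 \cdot 3 \left(-3\right) \left(-3 - 3\right)^{2} - 6 = 6 \left(-3\right) \left(-6\right)^{2} - 6 = \left(-18\right) 36 - 6 = -648 - 6 = -654$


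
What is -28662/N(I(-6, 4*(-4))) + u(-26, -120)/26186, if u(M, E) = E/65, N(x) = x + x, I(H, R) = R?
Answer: 2439264987/2723344 ≈ 895.69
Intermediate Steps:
N(x) = 2*x
u(M, E) = E/65 (u(M, E) = E*(1/65) = E/65)
-28662/N(I(-6, 4*(-4))) + u(-26, -120)/26186 = -28662/(2*(4*(-4))) + ((1/65)*(-120))/26186 = -28662/(2*(-16)) - 24/13*1/26186 = -28662/(-32) - 12/170209 = -28662*(-1/32) - 12/170209 = 14331/16 - 12/170209 = 2439264987/2723344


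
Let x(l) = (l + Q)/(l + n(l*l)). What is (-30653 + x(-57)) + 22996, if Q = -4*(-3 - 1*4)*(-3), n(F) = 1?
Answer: -428651/56 ≈ -7654.5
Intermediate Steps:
Q = -84 (Q = -4*(-3 - 4)*(-3) = -4*(-7)*(-3) = 28*(-3) = -84)
x(l) = (-84 + l)/(1 + l) (x(l) = (l - 84)/(l + 1) = (-84 + l)/(1 + l))
(-30653 + x(-57)) + 22996 = (-30653 + (-84 - 57)/(1 - 57)) + 22996 = (-30653 - 141/(-56)) + 22996 = (-30653 - 1/56*(-141)) + 22996 = (-30653 + 141/56) + 22996 = -1716427/56 + 22996 = -428651/56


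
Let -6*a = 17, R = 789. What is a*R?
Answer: -4471/2 ≈ -2235.5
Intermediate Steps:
a = -17/6 (a = -⅙*17 = -17/6 ≈ -2.8333)
a*R = -17/6*789 = -4471/2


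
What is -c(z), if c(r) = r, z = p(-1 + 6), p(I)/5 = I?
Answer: -25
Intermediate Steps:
p(I) = 5*I
z = 25 (z = 5*(-1 + 6) = 5*5 = 25)
-c(z) = -1*25 = -25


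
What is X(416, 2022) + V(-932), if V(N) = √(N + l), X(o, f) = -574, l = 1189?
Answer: -574 + √257 ≈ -557.97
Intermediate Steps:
V(N) = √(1189 + N) (V(N) = √(N + 1189) = √(1189 + N))
X(416, 2022) + V(-932) = -574 + √(1189 - 932) = -574 + √257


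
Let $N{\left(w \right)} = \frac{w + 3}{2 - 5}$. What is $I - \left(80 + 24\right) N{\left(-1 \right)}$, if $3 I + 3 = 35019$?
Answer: $\frac{35224}{3} \approx 11741.0$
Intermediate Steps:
$N{\left(w \right)} = -1 - \frac{w}{3}$ ($N{\left(w \right)} = \frac{3 + w}{-3} = \left(3 + w\right) \left(- \frac{1}{3}\right) = -1 - \frac{w}{3}$)
$I = 11672$ ($I = -1 + \frac{1}{3} \cdot 35019 = -1 + 11673 = 11672$)
$I - \left(80 + 24\right) N{\left(-1 \right)} = 11672 - \left(80 + 24\right) \left(-1 - - \frac{1}{3}\right) = 11672 - 104 \left(-1 + \frac{1}{3}\right) = 11672 - 104 \left(- \frac{2}{3}\right) = 11672 - - \frac{208}{3} = 11672 + \frac{208}{3} = \frac{35224}{3}$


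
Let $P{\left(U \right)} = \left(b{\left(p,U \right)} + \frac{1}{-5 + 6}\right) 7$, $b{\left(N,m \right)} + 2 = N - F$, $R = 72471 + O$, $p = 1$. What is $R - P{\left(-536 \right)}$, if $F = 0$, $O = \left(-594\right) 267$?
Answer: $-86127$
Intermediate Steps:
$O = -158598$
$R = -86127$ ($R = 72471 - 158598 = -86127$)
$b{\left(N,m \right)} = -2 + N$ ($b{\left(N,m \right)} = -2 + \left(N - 0\right) = -2 + \left(N + 0\right) = -2 + N$)
$P{\left(U \right)} = 0$ ($P{\left(U \right)} = \left(\left(-2 + 1\right) + \frac{1}{-5 + 6}\right) 7 = \left(-1 + 1^{-1}\right) 7 = \left(-1 + 1\right) 7 = 0 \cdot 7 = 0$)
$R - P{\left(-536 \right)} = -86127 - 0 = -86127 + 0 = -86127$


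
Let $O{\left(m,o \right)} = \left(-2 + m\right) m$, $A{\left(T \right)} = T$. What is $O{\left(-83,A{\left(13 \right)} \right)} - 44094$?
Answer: $-37039$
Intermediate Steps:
$O{\left(m,o \right)} = m \left(-2 + m\right)$
$O{\left(-83,A{\left(13 \right)} \right)} - 44094 = - 83 \left(-2 - 83\right) - 44094 = \left(-83\right) \left(-85\right) - 44094 = 7055 - 44094 = -37039$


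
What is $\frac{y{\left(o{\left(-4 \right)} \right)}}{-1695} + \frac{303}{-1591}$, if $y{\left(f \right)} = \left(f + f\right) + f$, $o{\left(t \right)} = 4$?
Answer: $- \frac{177559}{898915} \approx -0.19753$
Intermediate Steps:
$y{\left(f \right)} = 3 f$ ($y{\left(f \right)} = 2 f + f = 3 f$)
$\frac{y{\left(o{\left(-4 \right)} \right)}}{-1695} + \frac{303}{-1591} = \frac{3 \cdot 4}{-1695} + \frac{303}{-1591} = 12 \left(- \frac{1}{1695}\right) + 303 \left(- \frac{1}{1591}\right) = - \frac{4}{565} - \frac{303}{1591} = - \frac{177559}{898915}$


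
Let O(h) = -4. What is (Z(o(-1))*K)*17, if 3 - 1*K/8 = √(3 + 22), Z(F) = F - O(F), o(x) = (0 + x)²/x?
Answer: -816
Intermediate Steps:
o(x) = x (o(x) = x²/x = x)
Z(F) = 4 + F (Z(F) = F - 1*(-4) = F + 4 = 4 + F)
K = -16 (K = 24 - 8*√(3 + 22) = 24 - 8*√25 = 24 - 8*5 = 24 - 40 = -16)
(Z(o(-1))*K)*17 = ((4 - 1)*(-16))*17 = (3*(-16))*17 = -48*17 = -816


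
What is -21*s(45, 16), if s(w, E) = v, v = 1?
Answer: -21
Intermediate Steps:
s(w, E) = 1
-21*s(45, 16) = -21*1 = -21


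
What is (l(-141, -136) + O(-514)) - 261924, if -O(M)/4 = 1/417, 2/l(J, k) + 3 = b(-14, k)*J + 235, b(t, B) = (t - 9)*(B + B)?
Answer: -48159612475201/183868644 ≈ -2.6192e+5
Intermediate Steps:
b(t, B) = 2*B*(-9 + t) (b(t, B) = (-9 + t)*(2*B) = 2*B*(-9 + t))
l(J, k) = 2/(232 - 46*J*k) (l(J, k) = 2/(-3 + ((2*k*(-9 - 14))*J + 235)) = 2/(-3 + ((2*k*(-23))*J + 235)) = 2/(-3 + ((-46*k)*J + 235)) = 2/(-3 + (-46*J*k + 235)) = 2/(-3 + (235 - 46*J*k)) = 2/(232 - 46*J*k))
O(M) = -4/417
(l(-141, -136) + O(-514)) - 261924 = (-1/(-116 + 23*(-141)*(-136)) - 4/417) - 261924 = (-1/(-116 + 441048) - 4/417) - 261924 = (-1/440932 - 4/417) - 261924 = -1764145/183868644 - 261924 = -48159612475201/183868644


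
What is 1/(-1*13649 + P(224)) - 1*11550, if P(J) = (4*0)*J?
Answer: -157645951/13649 ≈ -11550.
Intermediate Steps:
P(J) = 0 (P(J) = 0*J = 0)
1/(-1*13649 + P(224)) - 1*11550 = 1/(-1*13649 + 0) - 1*11550 = 1/(-13649 + 0) - 11550 = 1/(-13649) - 11550 = -1/13649 - 11550 = -157645951/13649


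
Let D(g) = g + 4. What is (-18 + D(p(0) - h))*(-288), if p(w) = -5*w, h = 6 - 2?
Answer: 5184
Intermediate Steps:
h = 4
D(g) = 4 + g
(-18 + D(p(0) - h))*(-288) = (-18 + (4 + (-5*0 - 1*4)))*(-288) = (-18 + (4 + (0 - 4)))*(-288) = (-18 + (4 - 4))*(-288) = (-18 + 0)*(-288) = -18*(-288) = 5184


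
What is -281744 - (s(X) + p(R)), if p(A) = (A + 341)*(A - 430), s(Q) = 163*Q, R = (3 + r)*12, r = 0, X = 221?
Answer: -169229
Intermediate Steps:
R = 36 (R = (3 + 0)*12 = 3*12 = 36)
p(A) = (-430 + A)*(341 + A) (p(A) = (341 + A)*(-430 + A) = (-430 + A)*(341 + A))
-281744 - (s(X) + p(R)) = -281744 - (163*221 + (-146630 + 36**2 - 89*36)) = -281744 - (36023 + (-146630 + 1296 - 3204)) = -281744 - (36023 - 148538) = -281744 - 1*(-112515) = -281744 + 112515 = -169229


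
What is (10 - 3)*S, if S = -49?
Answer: -343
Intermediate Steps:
(10 - 3)*S = (10 - 3)*(-49) = 7*(-49) = -343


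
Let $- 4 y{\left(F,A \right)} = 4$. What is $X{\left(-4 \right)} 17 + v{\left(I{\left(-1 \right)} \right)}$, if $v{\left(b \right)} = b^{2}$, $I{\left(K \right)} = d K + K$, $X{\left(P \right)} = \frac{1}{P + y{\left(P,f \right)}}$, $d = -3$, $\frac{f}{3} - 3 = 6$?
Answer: $\frac{3}{5} \approx 0.6$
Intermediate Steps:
$f = 27$ ($f = 9 + 3 \cdot 6 = 9 + 18 = 27$)
$y{\left(F,A \right)} = -1$ ($y{\left(F,A \right)} = \left(- \frac{1}{4}\right) 4 = -1$)
$X{\left(P \right)} = \frac{1}{-1 + P}$ ($X{\left(P \right)} = \frac{1}{P - 1} = \frac{1}{-1 + P}$)
$I{\left(K \right)} = - 2 K$ ($I{\left(K \right)} = - 3 K + K = - 2 K$)
$X{\left(-4 \right)} 17 + v{\left(I{\left(-1 \right)} \right)} = \frac{1}{-1 - 4} \cdot 17 + \left(\left(-2\right) \left(-1\right)\right)^{2} = \frac{1}{-5} \cdot 17 + 2^{2} = \left(- \frac{1}{5}\right) 17 + 4 = - \frac{17}{5} + 4 = \frac{3}{5}$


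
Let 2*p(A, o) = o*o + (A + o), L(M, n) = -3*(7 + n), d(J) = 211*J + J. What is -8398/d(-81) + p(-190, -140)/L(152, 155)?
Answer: -249029/12879 ≈ -19.336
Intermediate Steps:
d(J) = 212*J
L(M, n) = -21 - 3*n
p(A, o) = A/2 + o/2 + o²/2 (p(A, o) = (o*o + (A + o))/2 = (o² + (A + o))/2 = (A + o + o²)/2 = A/2 + o/2 + o²/2)
-8398/d(-81) + p(-190, -140)/L(152, 155) = -8398/(212*(-81)) + ((½)*(-190) + (½)*(-140) + (½)*(-140)²)/(-21 - 3*155) = -8398/(-17172) + (-95 - 70 + (½)*19600)/(-21 - 465) = -8398*(-1/17172) + (-95 - 70 + 9800)/(-486) = 4199/8586 + 9635*(-1/486) = 4199/8586 - 9635/486 = -249029/12879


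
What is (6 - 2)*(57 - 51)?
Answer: 24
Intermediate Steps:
(6 - 2)*(57 - 51) = 4*6 = 24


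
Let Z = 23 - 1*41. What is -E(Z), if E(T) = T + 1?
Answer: 17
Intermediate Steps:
Z = -18 (Z = 23 - 41 = -18)
E(T) = 1 + T
-E(Z) = -(1 - 18) = -1*(-17) = 17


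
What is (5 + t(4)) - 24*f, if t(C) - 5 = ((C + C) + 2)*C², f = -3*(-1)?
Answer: 98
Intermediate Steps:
f = 3
t(C) = 5 + C²*(2 + 2*C) (t(C) = 5 + ((C + C) + 2)*C² = 5 + (2*C + 2)*C² = 5 + (2 + 2*C)*C² = 5 + C²*(2 + 2*C))
(5 + t(4)) - 24*f = (5 + (5 + 2*4² + 2*4³)) - 24*3 = (5 + (5 + 2*16 + 2*64)) - 72 = (5 + (5 + 32 + 128)) - 72 = (5 + 165) - 72 = 170 - 72 = 98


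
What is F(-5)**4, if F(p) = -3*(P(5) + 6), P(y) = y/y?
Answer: 194481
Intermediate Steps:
P(y) = 1
F(p) = -21 (F(p) = -3*(1 + 6) = -3*7 = -21)
F(-5)**4 = (-21)**4 = 194481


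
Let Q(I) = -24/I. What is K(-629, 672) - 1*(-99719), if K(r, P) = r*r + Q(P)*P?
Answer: 495336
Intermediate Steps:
K(r, P) = -24 + r² (K(r, P) = r*r + (-24/P)*P = r² - 24 = -24 + r²)
K(-629, 672) - 1*(-99719) = (-24 + (-629)²) - 1*(-99719) = (-24 + 395641) + 99719 = 395617 + 99719 = 495336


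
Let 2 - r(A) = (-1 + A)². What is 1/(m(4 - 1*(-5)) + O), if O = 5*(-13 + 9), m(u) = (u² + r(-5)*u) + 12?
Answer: -1/233 ≈ -0.0042918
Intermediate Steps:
r(A) = 2 - (-1 + A)²
m(u) = 12 + u² - 34*u (m(u) = (u² + (2 - (-1 - 5)²)*u) + 12 = (u² + (2 - 1*(-6)²)*u) + 12 = (u² + (2 - 1*36)*u) + 12 = (u² + (2 - 36)*u) + 12 = (u² - 34*u) + 12 = 12 + u² - 34*u)
O = -20 (O = 5*(-4) = -20)
1/(m(4 - 1*(-5)) + O) = 1/((12 + (4 - 1*(-5))² - 34*(4 - 1*(-5))) - 20) = 1/((12 + (4 + 5)² - 34*(4 + 5)) - 20) = 1/((12 + 9² - 34*9) - 20) = 1/((12 + 81 - 306) - 20) = 1/(-213 - 20) = 1/(-233) = -1/233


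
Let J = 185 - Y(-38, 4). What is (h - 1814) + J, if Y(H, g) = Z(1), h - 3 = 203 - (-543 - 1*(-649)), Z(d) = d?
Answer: -1530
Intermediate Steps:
h = 100 (h = 3 + (203 - (-543 - 1*(-649))) = 3 + (203 - (-543 + 649)) = 3 + (203 - 1*106) = 3 + (203 - 106) = 3 + 97 = 100)
Y(H, g) = 1
J = 184 (J = 185 - 1*1 = 185 - 1 = 184)
(h - 1814) + J = (100 - 1814) + 184 = -1714 + 184 = -1530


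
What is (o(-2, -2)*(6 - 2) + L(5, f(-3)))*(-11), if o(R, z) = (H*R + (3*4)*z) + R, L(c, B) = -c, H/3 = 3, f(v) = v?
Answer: 1991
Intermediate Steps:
H = 9 (H = 3*3 = 9)
o(R, z) = 10*R + 12*z (o(R, z) = (9*R + (3*4)*z) + R = (9*R + 12*z) + R = 10*R + 12*z)
(o(-2, -2)*(6 - 2) + L(5, f(-3)))*(-11) = ((10*(-2) + 12*(-2))*(6 - 2) - 1*5)*(-11) = ((-20 - 24)*4 - 5)*(-11) = (-44*4 - 5)*(-11) = (-176 - 5)*(-11) = -181*(-11) = 1991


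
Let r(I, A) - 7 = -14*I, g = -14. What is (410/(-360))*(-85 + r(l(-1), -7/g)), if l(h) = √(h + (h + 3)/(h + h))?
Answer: 533/6 + 287*I*√2/18 ≈ 88.833 + 22.549*I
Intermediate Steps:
l(h) = √(h + (3 + h)/(2*h)) (l(h) = √(h + (3 + h)/((2*h))) = √(h + (3 + h)*(1/(2*h))) = √(h + (3 + h)/(2*h)))
r(I, A) = 7 - 14*I
(410/(-360))*(-85 + r(l(-1), -7/g)) = (410/(-360))*(-85 + (7 - 7*√(2 + 4*(-1) + 6/(-1)))) = (410*(-1/360))*(-85 + (7 - 7*√(2 - 4 + 6*(-1)))) = -41*(-85 + (7 - 7*√(2 - 4 - 6)))/36 = -41*(-85 + (7 - 7*√(-8)))/36 = -41*(-85 + (7 - 7*2*I*√2))/36 = -41*(-85 + (7 - 14*I*√2))/36 = -41*(-78 - 14*I*√2)/36 = 533/6 + 287*I*√2/18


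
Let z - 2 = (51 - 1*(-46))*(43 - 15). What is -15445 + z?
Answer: -12727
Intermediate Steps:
z = 2718 (z = 2 + (51 - 1*(-46))*(43 - 15) = 2 + (51 + 46)*28 = 2 + 97*28 = 2 + 2716 = 2718)
-15445 + z = -15445 + 2718 = -12727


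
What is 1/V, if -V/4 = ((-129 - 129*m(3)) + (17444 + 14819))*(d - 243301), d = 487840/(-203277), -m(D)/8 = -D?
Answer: 203277/5744643898924984 ≈ 3.5385e-11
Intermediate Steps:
m(D) = 8*D (m(D) = -(-8)*D = 8*D)
d = -487840/203277 (d = 487840*(-1/203277) = -487840/203277 ≈ -2.3999)
V = 5744643898924984/203277 (V = -4*((-129 - 1032*3) + (17444 + 14819))*(-487840/203277 - 243301) = -4*((-129 - 129*24) + 32263)*(-49457985217)/203277 = -4*((-129 - 3096) + 32263)*(-49457985217)/203277 = -4*(-3225 + 32263)*(-49457985217)/203277 = -116152*(-49457985217)/203277 = -4*(-1436160974731246/203277) = 5744643898924984/203277 ≈ 2.8260e+10)
1/V = 1/(5744643898924984/203277) = 203277/5744643898924984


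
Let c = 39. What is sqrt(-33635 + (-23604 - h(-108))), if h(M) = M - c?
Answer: 2*I*sqrt(14273) ≈ 238.94*I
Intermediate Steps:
h(M) = -39 + M (h(M) = M - 1*39 = M - 39 = -39 + M)
sqrt(-33635 + (-23604 - h(-108))) = sqrt(-33635 + (-23604 - (-39 - 108))) = sqrt(-33635 + (-23604 - 1*(-147))) = sqrt(-33635 + (-23604 + 147)) = sqrt(-33635 - 23457) = sqrt(-57092) = 2*I*sqrt(14273)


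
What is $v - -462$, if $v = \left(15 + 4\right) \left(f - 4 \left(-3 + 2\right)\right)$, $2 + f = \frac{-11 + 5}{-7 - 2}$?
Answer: $\frac{1538}{3} \approx 512.67$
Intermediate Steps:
$f = - \frac{4}{3}$ ($f = -2 + \frac{-11 + 5}{-7 - 2} = -2 - \frac{6}{-9} = -2 - - \frac{2}{3} = -2 + \frac{2}{3} = - \frac{4}{3} \approx -1.3333$)
$v = \frac{152}{3}$ ($v = \left(15 + 4\right) \left(- \frac{4}{3} - 4 \left(-3 + 2\right)\right) = 19 \left(- \frac{4}{3} - -4\right) = 19 \left(- \frac{4}{3} + 4\right) = 19 \cdot \frac{8}{3} = \frac{152}{3} \approx 50.667$)
$v - -462 = \frac{152}{3} - -462 = \frac{152}{3} + 462 = \frac{1538}{3}$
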